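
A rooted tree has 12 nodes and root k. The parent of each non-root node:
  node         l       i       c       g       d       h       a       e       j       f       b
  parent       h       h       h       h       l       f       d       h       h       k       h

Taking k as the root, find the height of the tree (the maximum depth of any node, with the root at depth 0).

The longest root-to-leaf path is k–f–h–l–d–a (5 edges).

5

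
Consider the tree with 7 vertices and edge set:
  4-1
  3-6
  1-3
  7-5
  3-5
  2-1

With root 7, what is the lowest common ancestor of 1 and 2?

1

Ancestors of 1 (toward the root): 1, 3, 5, 7.
Ancestors of 2: 2, 1, 3, 5, 7.
The deepest node appearing in both lists is 1.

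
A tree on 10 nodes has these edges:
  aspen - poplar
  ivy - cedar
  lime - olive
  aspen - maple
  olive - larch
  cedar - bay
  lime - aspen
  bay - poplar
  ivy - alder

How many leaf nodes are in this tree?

Degree-1 nodes: alder, larch, maple — 3 of them.

3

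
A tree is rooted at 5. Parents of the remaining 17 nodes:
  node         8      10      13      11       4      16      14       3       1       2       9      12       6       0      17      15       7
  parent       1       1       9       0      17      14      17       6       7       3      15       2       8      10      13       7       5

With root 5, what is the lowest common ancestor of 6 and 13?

7

Path 6→root: 6 8 1 7 5; path 13→root: 13 9 15 7 5.
First common node: 7.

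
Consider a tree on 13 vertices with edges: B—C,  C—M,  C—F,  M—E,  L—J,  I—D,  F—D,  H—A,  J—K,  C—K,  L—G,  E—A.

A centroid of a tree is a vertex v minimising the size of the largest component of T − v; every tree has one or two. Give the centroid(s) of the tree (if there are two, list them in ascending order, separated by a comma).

C

Delete C: the remaining components have sizes 4, 4, 3, 1. Max 4 ≤ 6, so C is a centroid.
Every other node leaves some component of size > 6, so the centroid is unique.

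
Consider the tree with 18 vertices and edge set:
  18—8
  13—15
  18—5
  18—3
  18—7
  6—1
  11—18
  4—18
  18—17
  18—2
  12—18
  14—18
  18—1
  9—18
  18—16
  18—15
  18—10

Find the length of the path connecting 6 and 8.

3

Walking from 6: 6 - 1 - 18 - 8. Length 3.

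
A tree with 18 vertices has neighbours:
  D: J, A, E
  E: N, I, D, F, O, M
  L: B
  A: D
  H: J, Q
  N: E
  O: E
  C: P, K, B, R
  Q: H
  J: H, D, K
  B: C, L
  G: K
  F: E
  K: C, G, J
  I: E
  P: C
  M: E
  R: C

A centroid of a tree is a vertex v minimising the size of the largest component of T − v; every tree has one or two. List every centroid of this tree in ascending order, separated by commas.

J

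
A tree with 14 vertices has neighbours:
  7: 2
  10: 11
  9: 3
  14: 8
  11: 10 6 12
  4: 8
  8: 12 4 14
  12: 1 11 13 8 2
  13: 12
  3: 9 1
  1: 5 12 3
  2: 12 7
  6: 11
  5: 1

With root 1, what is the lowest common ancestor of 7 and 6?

Path 7→root: 7 2 12 1; path 6→root: 6 11 12 1.
First common node: 12.

12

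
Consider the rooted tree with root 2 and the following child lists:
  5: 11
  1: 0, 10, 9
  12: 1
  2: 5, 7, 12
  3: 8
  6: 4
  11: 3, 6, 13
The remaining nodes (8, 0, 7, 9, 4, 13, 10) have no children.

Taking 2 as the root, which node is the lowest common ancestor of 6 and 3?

Path 6→root: 6 11 5 2; path 3→root: 3 11 5 2.
First common node: 11.

11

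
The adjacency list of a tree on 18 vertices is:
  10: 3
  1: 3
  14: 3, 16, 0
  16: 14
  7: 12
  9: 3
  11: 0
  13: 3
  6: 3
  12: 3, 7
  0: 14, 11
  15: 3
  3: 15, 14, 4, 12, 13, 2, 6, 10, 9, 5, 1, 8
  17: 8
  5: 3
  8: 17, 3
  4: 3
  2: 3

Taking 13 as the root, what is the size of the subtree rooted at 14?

4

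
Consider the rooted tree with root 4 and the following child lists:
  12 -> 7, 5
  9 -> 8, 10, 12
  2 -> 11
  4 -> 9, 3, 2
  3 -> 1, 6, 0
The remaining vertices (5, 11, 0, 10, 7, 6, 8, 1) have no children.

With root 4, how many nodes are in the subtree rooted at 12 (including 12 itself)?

The subtree rooted at 12 contains: 12, 7, 5 — 3 nodes.

3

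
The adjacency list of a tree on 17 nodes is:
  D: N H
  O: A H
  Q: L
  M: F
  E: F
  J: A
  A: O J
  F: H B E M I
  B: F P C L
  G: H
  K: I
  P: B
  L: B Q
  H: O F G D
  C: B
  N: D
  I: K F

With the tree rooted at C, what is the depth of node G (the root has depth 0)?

4

Path from C to G: C–B–F–H–G, which has 4 edges.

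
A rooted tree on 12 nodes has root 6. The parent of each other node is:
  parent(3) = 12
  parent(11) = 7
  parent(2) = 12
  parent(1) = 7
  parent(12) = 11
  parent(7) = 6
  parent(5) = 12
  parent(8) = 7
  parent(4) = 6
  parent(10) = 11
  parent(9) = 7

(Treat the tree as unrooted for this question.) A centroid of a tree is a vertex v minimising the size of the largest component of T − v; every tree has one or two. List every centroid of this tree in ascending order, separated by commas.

7, 11

Removing 11 splits the tree into components of sizes 6, 4, 1; the largest is 6 ≤ ⌊12/2⌋ = 6.
Its neighbour 7 also leaves a largest component of size 6, so both are centroids.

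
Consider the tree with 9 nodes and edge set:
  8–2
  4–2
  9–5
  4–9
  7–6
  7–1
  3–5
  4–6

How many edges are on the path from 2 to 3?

4

2–4–9–5–3: 4 edges.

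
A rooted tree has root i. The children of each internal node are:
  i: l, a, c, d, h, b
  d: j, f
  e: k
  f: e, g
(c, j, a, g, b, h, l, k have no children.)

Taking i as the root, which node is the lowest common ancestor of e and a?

i

Ancestors of e (toward the root): e, f, d, i.
Ancestors of a: a, i.
The deepest node appearing in both lists is i.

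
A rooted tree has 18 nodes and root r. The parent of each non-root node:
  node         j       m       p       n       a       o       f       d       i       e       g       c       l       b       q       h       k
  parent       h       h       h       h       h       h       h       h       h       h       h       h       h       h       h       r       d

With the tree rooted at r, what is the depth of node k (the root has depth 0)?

Climbing from k to the root: k – d – h – r. That's 3 steps.

3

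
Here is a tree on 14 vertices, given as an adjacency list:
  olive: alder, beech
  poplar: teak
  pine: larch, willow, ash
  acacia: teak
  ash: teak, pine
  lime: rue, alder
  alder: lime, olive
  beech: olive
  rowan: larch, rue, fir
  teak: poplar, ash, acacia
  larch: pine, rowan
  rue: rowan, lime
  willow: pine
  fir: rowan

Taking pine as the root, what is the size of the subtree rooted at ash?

ash's subtree: {ash, teak, acacia, poplar}, size 4.

4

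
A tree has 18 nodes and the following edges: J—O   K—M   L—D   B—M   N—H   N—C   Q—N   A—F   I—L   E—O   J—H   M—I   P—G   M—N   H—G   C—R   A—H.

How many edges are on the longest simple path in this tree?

8

Starting from E, a farthest node is D at distance 8.
One longest path: E–O–J–H–N–M–I–L–D.
So the diameter is 8.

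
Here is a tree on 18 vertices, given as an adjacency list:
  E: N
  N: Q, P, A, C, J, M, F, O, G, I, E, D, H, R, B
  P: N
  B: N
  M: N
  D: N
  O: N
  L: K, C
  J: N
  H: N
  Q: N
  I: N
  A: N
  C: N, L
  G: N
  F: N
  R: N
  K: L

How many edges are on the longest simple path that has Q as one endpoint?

4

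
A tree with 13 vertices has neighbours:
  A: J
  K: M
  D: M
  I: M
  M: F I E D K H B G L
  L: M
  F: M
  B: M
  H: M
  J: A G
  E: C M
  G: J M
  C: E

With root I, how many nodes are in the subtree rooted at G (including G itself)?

3

G's subtree: {G, J, A}, size 3.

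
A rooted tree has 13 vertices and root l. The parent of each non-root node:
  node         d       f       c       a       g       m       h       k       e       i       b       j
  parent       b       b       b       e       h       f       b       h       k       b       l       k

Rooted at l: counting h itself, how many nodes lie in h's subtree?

6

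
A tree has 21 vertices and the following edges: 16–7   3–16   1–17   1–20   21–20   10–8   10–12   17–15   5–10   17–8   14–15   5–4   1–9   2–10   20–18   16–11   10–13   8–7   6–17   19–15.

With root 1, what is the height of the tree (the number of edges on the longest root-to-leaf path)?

A deepest node is 4, reached by 1 – 17 – 8 – 10 – 5 – 4.
That path has 5 edges, so the height is 5.

5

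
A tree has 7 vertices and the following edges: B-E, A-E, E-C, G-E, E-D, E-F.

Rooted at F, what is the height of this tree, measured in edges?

2

The longest root-to-leaf path is F–E–G (2 edges).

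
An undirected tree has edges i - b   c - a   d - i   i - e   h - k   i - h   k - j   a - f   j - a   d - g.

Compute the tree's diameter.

A longest path is f - a - j - k - h - i - d - g, with 7 edges.

7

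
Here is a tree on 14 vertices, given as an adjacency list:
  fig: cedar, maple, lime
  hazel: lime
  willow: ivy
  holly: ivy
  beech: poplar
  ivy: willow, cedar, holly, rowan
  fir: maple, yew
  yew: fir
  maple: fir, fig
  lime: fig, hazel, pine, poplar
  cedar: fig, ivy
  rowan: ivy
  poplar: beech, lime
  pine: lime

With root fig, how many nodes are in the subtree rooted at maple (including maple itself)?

3

maple's subtree: {maple, fir, yew}, size 3.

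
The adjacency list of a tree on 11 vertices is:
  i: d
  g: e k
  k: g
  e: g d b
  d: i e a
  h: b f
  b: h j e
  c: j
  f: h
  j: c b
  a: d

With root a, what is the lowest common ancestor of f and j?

b

Ancestors of f (toward the root): f, h, b, e, d, a.
Ancestors of j: j, b, e, d, a.
The deepest node appearing in both lists is b.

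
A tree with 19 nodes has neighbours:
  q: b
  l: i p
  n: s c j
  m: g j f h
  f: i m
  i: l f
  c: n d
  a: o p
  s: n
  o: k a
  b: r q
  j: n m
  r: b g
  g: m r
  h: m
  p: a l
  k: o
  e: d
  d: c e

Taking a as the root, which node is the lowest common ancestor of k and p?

a

Ancestors of k (toward the root): k, o, a.
Ancestors of p: p, a.
The deepest node appearing in both lists is a.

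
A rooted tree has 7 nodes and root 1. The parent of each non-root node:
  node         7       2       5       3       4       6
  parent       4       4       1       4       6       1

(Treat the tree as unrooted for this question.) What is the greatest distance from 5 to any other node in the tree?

4

Distances from 5 peak at 4, attained at 3 (2, 7 also at distance 4).
5 – 1 – 6 – 4 – 3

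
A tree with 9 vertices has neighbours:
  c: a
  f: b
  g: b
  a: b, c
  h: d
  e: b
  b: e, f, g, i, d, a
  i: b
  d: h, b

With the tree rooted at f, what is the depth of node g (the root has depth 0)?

2

f–b–g — 2 edges.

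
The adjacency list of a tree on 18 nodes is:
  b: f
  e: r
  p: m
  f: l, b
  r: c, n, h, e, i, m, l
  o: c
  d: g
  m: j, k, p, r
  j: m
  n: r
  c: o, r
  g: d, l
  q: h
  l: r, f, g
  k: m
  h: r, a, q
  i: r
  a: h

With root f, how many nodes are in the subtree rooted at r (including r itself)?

13

The subtree rooted at r contains: r, h, m, c, n, e, i, a, q, p, j, k, o — 13 nodes.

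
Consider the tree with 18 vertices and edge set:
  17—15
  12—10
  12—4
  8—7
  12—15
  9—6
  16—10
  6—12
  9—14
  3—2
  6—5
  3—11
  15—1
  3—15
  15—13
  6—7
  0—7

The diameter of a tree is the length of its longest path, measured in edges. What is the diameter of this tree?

BFS from 14 reaches 11 last, at distance 6; BFS from 11 confirms no node is farther.
Path: 14-9-6-12-15-3-11.

6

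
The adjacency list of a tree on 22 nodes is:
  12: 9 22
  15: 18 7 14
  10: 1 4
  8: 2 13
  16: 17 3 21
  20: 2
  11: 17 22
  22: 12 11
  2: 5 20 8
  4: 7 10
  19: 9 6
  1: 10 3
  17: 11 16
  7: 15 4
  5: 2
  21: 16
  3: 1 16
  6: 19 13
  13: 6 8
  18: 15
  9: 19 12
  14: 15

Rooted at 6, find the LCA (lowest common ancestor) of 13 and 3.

Path 13→root: 13 6; path 3→root: 3 16 17 11 22 12 9 19 6.
First common node: 6.

6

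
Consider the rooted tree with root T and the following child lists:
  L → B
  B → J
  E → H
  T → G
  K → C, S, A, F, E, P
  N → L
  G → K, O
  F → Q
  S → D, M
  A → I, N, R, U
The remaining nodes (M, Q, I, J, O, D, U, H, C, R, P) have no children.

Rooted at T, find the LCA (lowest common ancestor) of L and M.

K

L's ancestor chain is L, N, A, K, G, T and M's is M, S, K, G, T; they first meet at K.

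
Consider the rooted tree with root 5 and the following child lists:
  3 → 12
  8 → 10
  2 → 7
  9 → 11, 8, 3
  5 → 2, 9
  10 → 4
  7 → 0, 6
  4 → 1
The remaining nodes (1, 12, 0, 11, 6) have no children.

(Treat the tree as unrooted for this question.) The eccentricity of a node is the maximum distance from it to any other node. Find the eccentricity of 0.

8

A farthest node from 0 is 1.
The path 0-7-2-5-9-8-10-4-1 has 8 edges.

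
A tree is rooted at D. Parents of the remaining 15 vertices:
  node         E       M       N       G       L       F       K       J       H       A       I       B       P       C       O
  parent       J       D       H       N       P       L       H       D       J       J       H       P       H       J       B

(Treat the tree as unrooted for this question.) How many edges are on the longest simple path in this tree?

6

BFS from F reaches M last, at distance 6; BFS from M confirms no node is farther.
Path: F - L - P - H - J - D - M.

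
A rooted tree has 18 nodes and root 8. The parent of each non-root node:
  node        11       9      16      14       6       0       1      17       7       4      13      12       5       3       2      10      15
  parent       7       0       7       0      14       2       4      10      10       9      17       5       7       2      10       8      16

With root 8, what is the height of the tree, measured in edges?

6

A deepest node is 1, reached by 8–10–2–0–9–4–1.
That path has 6 edges, so the height is 6.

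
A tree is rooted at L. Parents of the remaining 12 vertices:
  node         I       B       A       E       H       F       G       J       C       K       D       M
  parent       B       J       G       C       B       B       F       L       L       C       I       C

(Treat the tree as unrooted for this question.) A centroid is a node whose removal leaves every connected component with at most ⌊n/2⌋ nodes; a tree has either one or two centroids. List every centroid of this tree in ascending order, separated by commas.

Removing B splits the tree into components of sizes 6, 3, 2, 1; the largest is 6 ≤ ⌊13/2⌋ = 6.
No neighbour of B does as well, so B is the unique centroid.

B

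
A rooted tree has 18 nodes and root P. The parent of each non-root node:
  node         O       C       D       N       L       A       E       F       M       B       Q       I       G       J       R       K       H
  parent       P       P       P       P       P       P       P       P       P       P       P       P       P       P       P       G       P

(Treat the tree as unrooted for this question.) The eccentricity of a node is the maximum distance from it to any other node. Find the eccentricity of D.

3

The node farthest from D is K, via D–P–G–K — 3 edges.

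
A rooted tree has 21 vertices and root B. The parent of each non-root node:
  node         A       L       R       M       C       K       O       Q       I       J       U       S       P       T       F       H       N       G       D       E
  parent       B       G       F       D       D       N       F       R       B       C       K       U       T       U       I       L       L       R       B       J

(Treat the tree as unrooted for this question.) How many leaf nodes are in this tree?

Degree-1 nodes: A, E, H, M, O, P, Q, S — 8 of them.

8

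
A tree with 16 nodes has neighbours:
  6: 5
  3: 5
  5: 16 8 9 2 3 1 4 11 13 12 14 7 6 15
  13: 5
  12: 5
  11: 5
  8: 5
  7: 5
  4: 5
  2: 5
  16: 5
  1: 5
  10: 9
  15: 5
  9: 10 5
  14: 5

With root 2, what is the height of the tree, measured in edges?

10 sits deepest: 2–5–9–10 — 3 edges from the root.

3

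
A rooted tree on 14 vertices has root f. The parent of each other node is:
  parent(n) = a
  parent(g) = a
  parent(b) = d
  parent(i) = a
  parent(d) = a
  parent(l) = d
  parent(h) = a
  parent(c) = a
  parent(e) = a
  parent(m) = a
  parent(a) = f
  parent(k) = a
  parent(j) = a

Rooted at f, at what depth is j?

2

Path from f to j: f–a–j, which has 2 edges.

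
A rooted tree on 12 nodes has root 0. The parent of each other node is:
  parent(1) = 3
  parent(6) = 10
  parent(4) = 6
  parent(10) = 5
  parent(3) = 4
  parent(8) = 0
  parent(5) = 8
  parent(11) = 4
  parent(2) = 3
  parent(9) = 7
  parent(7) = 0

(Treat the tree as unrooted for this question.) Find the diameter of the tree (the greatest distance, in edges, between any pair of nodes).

9

A longest path is 1–3–4–6–10–5–8–0–7–9, with 9 edges.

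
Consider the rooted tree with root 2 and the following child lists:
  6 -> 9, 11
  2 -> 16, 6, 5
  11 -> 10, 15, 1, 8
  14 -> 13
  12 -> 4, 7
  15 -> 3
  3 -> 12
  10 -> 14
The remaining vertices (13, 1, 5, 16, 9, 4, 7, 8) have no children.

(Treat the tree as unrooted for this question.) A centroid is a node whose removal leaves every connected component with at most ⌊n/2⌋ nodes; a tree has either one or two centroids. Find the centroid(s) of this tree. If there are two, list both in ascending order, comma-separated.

Removing 11 splits the tree into components of sizes 5, 5, 3, 1, 1; the largest is 5 ≤ ⌊16/2⌋ = 8.
Every other node leaves some component of size > 8, so the centroid is unique.

11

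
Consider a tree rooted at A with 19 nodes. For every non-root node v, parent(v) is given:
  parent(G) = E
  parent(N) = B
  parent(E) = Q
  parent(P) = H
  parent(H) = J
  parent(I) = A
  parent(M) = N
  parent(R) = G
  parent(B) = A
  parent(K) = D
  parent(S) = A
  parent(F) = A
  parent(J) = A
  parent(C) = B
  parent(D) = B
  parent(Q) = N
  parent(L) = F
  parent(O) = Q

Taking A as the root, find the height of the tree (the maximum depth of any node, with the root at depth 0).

6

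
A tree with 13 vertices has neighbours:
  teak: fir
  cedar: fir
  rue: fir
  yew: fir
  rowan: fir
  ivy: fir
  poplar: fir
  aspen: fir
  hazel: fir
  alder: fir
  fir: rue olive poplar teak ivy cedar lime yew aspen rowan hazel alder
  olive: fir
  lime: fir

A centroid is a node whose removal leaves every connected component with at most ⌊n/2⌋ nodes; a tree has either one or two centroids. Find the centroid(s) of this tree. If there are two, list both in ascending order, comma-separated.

fir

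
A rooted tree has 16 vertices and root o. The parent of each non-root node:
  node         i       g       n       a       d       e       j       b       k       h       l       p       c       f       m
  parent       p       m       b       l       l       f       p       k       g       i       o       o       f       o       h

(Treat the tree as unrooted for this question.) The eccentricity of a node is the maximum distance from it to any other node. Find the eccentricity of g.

7

A farthest node from g is d (a, e, c also at distance 7).
The path g – m – h – i – p – o – l – d has 7 edges.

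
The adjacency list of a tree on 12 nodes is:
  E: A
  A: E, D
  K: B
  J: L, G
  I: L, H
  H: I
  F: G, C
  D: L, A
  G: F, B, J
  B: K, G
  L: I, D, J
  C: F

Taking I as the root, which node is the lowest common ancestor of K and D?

Path K→root: K B G J L I; path D→root: D L I.
First common node: L.

L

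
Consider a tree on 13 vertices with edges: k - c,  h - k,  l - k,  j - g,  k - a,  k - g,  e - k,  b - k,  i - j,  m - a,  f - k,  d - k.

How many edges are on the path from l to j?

3

l – k – g – j: 3 edges.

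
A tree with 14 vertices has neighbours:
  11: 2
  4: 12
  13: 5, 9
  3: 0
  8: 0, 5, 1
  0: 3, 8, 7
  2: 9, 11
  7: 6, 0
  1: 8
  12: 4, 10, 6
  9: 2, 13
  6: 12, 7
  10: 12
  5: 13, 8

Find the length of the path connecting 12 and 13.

6

12 - 6 - 7 - 0 - 8 - 5 - 13: 6 edges.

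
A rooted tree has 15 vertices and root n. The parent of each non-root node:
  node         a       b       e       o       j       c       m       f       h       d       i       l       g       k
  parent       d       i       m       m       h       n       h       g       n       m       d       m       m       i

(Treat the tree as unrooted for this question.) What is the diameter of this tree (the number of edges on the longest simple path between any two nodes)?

BFS from c reaches k last, at distance 6; BFS from k confirms no node is farther.
Path: c - n - h - m - d - i - k.

6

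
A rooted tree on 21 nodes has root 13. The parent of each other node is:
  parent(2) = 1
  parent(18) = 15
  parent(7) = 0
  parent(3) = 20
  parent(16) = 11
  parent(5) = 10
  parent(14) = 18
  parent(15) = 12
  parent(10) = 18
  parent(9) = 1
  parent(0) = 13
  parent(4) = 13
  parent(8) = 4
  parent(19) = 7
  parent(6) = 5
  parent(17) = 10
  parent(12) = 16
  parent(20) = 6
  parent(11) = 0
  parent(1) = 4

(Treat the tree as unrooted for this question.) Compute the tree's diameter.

14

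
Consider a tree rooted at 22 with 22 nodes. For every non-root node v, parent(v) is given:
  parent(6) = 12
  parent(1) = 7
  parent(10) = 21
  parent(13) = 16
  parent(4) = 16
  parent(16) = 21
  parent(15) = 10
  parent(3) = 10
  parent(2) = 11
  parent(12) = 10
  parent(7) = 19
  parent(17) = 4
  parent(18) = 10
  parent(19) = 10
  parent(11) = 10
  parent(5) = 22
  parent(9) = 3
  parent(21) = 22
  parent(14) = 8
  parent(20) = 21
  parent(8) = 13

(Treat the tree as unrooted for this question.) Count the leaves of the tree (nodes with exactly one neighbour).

Exactly 10 nodes have a single neighbour: 1, 2, 5, 6, 9, 14, 15, 17, 18, 20.

10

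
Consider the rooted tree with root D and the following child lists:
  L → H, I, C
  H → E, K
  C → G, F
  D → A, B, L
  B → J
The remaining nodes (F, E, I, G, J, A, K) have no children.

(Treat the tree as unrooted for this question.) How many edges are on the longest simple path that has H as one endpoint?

The node farthest from H is J, via H–L–D–B–J — 4 edges.

4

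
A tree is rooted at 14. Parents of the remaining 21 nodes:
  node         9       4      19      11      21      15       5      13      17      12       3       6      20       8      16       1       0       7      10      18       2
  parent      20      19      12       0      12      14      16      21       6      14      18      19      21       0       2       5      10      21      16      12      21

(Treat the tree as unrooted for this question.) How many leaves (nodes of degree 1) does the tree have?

10

The leaves are 1, 3, 4, 7, 8, 9, 11, 13, 15, 17.
That is 10 leaves.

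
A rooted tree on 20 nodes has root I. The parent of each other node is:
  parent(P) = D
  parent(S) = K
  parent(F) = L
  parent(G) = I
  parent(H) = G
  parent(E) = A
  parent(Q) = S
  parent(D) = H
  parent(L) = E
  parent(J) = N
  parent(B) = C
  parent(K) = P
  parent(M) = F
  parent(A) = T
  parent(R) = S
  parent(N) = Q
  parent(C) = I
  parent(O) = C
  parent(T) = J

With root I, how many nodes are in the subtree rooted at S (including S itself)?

11

The subtree rooted at S contains: S, Q, R, N, J, T, A, E, L, F, M — 11 nodes.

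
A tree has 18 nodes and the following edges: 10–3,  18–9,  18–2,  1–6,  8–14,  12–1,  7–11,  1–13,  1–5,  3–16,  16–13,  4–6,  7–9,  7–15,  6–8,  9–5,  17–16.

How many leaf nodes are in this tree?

The leaves are 2, 4, 10, 11, 12, 14, 15, 17.
That is 8 leaves.

8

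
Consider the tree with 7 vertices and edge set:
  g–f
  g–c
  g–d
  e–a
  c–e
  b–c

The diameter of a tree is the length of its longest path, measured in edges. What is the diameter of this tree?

BFS from a reaches f last, at distance 4; BFS from f confirms no node is farther.
Path: a–e–c–g–f.

4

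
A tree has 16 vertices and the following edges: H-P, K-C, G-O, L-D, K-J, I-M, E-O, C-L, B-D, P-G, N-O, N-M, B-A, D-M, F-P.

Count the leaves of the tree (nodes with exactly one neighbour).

6

Degree-1 nodes: A, E, F, H, I, J — 6 of them.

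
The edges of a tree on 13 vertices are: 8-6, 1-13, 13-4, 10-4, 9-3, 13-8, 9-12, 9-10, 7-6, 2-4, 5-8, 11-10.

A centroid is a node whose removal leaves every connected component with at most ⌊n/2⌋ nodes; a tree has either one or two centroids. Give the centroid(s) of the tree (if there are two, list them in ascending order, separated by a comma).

4

Removing 4 splits the tree into components of sizes 6, 5, 1; the largest is 6 ≤ ⌊13/2⌋ = 6.
No neighbour of 4 does as well, so 4 is the unique centroid.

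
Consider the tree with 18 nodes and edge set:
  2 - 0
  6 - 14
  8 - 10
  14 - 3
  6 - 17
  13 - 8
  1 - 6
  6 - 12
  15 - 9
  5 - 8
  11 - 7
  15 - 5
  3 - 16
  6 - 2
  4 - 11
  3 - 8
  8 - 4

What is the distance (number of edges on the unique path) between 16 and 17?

4

Walking from 16: 16 - 3 - 14 - 6 - 17. Length 4.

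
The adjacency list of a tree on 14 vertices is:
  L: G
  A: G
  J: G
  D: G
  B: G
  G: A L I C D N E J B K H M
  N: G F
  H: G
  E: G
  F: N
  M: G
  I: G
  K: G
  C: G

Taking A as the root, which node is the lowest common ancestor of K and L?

G

Path K→root: K G A; path L→root: L G A.
First common node: G.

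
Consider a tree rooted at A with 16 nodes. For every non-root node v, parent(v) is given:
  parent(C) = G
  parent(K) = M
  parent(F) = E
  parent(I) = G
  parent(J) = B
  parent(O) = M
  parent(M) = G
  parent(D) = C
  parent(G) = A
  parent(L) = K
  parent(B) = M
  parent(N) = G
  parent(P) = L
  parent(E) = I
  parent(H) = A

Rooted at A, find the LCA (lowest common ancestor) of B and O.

Ancestors of B (toward the root): B, M, G, A.
Ancestors of O: O, M, G, A.
The deepest node appearing in both lists is M.

M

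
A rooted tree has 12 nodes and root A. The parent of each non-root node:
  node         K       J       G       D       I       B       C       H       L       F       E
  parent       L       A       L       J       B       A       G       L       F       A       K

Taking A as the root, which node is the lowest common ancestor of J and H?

Ancestors of J (toward the root): J, A.
Ancestors of H: H, L, F, A.
The deepest node appearing in both lists is A.

A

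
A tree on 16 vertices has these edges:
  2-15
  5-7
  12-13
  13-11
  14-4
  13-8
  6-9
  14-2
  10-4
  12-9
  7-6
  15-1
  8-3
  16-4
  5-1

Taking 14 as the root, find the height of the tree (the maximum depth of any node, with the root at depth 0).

A deepest node is 3, reached by 14 – 2 – 15 – 1 – 5 – 7 – 6 – 9 – 12 – 13 – 8 – 3.
That path has 11 edges, so the height is 11.

11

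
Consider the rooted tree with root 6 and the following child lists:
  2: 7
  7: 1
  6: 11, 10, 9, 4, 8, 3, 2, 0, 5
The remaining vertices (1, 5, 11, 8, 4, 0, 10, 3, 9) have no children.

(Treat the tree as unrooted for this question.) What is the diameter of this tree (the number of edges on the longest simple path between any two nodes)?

Starting from 1, a farthest node is 5 at distance 4.
One longest path: 1-7-2-6-5.
So the diameter is 4.

4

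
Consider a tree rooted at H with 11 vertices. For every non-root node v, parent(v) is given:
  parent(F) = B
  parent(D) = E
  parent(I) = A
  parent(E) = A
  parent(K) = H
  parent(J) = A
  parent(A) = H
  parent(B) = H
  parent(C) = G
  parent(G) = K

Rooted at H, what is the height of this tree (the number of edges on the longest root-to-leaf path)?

3

A deepest node is D, reached by H–A–E–D.
That path has 3 edges, so the height is 3.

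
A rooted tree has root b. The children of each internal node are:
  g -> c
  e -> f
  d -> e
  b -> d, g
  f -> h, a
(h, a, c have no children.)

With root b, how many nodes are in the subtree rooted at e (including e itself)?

4

e's subtree: {e, f, a, h}, size 4.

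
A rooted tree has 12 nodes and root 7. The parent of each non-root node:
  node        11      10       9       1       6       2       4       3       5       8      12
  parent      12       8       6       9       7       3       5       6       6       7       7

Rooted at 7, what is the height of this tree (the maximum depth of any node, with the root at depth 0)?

4 sits deepest: 7-6-5-4 — 3 edges from the root.

3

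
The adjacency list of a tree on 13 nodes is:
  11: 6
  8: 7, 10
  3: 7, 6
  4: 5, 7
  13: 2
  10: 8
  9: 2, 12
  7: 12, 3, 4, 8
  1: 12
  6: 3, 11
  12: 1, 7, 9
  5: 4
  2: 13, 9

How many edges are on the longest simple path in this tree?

BFS from 13 reaches 11 last, at distance 7; BFS from 11 confirms no node is farther.
Path: 13 – 2 – 9 – 12 – 7 – 3 – 6 – 11.

7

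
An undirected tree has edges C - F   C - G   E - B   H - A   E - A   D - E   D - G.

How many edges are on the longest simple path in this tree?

BFS from F reaches H last, at distance 6; BFS from H confirms no node is farther.
Path: F–C–G–D–E–A–H.

6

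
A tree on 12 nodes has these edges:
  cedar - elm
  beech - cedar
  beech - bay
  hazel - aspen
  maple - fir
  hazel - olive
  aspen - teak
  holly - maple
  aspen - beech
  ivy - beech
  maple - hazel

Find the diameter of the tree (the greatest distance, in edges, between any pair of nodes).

Starting from elm, a farthest node is holly at distance 6.
One longest path: elm – cedar – beech – aspen – hazel – maple – holly.
So the diameter is 6.

6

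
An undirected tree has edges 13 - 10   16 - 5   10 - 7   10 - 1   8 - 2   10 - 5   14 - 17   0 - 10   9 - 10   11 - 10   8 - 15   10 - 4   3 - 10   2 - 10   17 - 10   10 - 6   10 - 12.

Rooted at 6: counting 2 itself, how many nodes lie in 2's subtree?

3

2's subtree: {2, 8, 15}, size 3.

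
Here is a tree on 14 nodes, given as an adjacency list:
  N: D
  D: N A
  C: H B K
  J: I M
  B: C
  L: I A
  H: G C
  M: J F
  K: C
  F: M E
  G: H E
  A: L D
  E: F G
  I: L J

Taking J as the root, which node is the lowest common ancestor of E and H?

E's ancestor chain is E, F, M, J and H's is H, G, E, F, M, J; they first meet at E.

E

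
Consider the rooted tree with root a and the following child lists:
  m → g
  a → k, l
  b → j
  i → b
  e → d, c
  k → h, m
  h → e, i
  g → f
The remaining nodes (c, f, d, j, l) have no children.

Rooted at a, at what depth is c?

4

a–k–h–e–c — 4 edges.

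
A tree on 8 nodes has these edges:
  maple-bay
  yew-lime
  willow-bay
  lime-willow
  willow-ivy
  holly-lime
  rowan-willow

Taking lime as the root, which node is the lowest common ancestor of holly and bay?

lime

Path holly→root: holly lime; path bay→root: bay willow lime.
First common node: lime.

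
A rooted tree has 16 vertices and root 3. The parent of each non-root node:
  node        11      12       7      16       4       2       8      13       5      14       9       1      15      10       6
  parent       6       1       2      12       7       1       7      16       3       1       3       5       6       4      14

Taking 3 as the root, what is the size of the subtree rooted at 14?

14's subtree: {14, 6, 15, 11}, size 4.

4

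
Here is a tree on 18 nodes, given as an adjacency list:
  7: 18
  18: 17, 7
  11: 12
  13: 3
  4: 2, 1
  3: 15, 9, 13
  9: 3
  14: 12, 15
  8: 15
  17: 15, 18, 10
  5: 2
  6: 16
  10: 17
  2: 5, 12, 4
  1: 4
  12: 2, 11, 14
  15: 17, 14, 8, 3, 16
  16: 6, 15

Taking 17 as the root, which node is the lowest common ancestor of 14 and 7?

17

14's ancestor chain is 14, 15, 17 and 7's is 7, 18, 17; they first meet at 17.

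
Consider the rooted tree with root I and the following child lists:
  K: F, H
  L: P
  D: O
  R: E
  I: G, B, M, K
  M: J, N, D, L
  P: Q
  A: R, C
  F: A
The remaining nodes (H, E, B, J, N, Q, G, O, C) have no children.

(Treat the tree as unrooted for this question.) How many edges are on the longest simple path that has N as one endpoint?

7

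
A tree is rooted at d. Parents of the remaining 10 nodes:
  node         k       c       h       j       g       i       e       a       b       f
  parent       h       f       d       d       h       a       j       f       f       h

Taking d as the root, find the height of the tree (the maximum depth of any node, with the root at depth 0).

A deepest node is i, reached by d-h-f-a-i.
That path has 4 edges, so the height is 4.

4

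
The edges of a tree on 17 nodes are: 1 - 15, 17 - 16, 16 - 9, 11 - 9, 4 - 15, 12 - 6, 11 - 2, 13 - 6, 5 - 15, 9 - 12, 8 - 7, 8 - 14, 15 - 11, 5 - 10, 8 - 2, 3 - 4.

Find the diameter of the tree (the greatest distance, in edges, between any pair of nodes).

BFS from 13 reaches 10 last, at distance 7; BFS from 10 confirms no node is farther.
Path: 13-6-12-9-11-15-5-10.

7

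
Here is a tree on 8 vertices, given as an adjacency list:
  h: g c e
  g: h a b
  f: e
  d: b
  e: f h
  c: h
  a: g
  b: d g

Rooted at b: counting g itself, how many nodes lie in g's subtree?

6

The subtree rooted at g contains: g, h, a, c, e, f — 6 nodes.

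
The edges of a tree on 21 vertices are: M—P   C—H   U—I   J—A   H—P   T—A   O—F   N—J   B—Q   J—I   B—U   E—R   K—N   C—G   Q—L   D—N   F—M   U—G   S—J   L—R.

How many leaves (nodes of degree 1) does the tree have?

6

The leaves are D, E, K, O, S, T.
That is 6 leaves.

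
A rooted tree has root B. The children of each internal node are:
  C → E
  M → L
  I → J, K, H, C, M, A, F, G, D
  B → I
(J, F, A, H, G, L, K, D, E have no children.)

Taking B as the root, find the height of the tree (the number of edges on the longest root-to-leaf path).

L sits deepest: B-I-M-L — 3 edges from the root.

3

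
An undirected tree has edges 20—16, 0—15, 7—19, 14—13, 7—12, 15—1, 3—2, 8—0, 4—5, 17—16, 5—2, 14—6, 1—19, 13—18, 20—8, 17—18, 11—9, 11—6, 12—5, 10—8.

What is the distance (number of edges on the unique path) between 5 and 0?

6

Walking from 5: 5 - 12 - 7 - 19 - 1 - 15 - 0. Length 6.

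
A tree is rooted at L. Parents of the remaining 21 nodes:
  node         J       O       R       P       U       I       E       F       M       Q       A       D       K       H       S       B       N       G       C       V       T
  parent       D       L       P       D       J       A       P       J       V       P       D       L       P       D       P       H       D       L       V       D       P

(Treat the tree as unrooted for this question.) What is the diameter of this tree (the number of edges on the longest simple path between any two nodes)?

Starting from U, a farthest node is S at distance 4.
One longest path: U-J-D-P-S.
So the diameter is 4.

4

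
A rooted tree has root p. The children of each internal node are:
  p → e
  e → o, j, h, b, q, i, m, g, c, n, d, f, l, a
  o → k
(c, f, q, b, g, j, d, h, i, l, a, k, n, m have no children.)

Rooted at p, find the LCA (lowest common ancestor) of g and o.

e

Ancestors of g (toward the root): g, e, p.
Ancestors of o: o, e, p.
The deepest node appearing in both lists is e.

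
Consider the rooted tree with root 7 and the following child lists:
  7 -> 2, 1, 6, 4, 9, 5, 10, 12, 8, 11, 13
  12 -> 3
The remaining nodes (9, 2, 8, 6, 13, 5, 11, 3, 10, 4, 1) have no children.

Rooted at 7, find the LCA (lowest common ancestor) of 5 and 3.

7

Ancestors of 5 (toward the root): 5, 7.
Ancestors of 3: 3, 12, 7.
The deepest node appearing in both lists is 7.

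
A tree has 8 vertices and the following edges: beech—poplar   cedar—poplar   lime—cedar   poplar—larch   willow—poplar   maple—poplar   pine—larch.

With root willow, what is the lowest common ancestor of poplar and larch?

poplar's ancestor chain is poplar, willow and larch's is larch, poplar, willow; they first meet at poplar.

poplar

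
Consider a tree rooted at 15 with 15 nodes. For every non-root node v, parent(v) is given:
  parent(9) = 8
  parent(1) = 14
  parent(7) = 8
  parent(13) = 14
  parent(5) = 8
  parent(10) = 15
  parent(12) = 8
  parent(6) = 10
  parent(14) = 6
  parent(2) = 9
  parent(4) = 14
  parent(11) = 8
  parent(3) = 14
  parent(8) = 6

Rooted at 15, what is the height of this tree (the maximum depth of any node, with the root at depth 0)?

5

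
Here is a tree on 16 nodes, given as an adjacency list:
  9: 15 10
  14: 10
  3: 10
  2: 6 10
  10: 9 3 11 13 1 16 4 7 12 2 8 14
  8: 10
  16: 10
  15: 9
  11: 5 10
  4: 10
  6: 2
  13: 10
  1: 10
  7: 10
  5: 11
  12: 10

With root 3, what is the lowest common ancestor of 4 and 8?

Path 4→root: 4 10 3; path 8→root: 8 10 3.
First common node: 10.

10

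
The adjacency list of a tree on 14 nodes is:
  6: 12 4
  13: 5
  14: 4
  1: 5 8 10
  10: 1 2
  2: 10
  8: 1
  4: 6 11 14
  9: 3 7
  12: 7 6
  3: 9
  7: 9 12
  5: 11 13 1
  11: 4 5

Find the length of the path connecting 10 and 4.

4

10 - 1 - 5 - 11 - 4: 4 edges.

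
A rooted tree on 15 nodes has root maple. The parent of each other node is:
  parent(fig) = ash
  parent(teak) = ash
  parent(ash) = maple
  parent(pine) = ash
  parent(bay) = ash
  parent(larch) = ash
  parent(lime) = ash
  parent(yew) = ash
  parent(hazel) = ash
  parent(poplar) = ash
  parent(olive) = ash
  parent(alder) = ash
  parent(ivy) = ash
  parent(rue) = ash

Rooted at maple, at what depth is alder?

Climbing from alder to the root: alder–ash–maple. That's 2 steps.

2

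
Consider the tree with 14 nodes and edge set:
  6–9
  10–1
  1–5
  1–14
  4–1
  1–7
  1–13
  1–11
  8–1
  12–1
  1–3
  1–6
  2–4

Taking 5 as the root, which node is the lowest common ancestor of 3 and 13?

Path 3→root: 3 1 5; path 13→root: 13 1 5.
First common node: 1.

1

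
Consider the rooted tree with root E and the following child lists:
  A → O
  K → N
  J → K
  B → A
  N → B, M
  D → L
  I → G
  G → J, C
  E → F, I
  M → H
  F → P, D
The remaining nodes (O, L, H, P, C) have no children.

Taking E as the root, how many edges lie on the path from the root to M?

Path from E to M: E – I – G – J – K – N – M, which has 6 edges.

6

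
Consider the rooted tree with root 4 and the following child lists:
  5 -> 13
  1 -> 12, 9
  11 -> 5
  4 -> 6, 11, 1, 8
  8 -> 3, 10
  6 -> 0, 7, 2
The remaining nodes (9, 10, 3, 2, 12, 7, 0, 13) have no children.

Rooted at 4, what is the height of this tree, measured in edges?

3

13 sits deepest: 4–11–5–13 — 3 edges from the root.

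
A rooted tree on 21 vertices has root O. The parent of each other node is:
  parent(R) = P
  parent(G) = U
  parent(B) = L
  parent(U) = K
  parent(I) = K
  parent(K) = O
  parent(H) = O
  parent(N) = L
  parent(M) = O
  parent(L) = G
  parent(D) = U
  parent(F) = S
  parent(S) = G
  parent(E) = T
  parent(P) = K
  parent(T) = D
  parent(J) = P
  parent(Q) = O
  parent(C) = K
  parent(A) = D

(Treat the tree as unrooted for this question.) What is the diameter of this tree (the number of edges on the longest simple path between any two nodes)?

6

A longest path is N–L–G–U–K–O–H, with 6 edges.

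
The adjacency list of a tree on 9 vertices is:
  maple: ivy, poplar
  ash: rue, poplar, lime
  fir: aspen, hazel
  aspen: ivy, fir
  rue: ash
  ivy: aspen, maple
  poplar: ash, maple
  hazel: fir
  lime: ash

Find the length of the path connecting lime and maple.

The path is lime – ash – poplar – maple, which has 3 edges.

3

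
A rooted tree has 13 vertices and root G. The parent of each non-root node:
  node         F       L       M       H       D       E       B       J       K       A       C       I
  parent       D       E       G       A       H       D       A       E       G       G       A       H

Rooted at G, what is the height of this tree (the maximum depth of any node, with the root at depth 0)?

5

J sits deepest: G → A → H → D → E → J — 5 edges from the root.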